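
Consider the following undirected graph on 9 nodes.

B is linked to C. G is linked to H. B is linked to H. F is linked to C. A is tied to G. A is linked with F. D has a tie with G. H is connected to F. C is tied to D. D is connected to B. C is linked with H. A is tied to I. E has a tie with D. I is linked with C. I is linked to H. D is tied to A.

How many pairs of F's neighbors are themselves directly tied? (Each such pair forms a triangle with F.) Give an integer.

1

F's neighbors: A, C, and H.
Neighbor pairs that are themselves tied: F–C–H. Each forms one triangle with F, for 1 in total.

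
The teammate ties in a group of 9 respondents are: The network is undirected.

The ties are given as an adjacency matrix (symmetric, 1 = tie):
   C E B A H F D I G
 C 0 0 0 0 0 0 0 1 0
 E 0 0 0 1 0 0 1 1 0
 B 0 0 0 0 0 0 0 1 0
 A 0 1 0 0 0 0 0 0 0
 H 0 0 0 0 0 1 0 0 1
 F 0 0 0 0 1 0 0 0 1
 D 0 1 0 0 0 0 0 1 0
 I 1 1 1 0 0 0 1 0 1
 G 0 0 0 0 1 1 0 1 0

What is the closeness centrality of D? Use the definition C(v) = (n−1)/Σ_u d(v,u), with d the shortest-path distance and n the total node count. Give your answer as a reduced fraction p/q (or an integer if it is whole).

1/2

Distances from D: A:2, B:2, C:2, E:1, F:3, G:2, H:3, I:1. Sum = 16.
n = 9, so closeness = 8/16 = 1/2.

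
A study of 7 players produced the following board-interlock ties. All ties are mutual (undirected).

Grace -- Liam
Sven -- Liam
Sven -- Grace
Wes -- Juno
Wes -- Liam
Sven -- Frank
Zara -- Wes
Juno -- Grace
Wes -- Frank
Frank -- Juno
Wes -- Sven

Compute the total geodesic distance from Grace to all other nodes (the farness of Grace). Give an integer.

Distances from Grace: Frank:2, Juno:1, Liam:1, Sven:1, Wes:2, Zara:3.
Sum = 2 + 1 + 1 + 1 + 2 + 3 = 10.

10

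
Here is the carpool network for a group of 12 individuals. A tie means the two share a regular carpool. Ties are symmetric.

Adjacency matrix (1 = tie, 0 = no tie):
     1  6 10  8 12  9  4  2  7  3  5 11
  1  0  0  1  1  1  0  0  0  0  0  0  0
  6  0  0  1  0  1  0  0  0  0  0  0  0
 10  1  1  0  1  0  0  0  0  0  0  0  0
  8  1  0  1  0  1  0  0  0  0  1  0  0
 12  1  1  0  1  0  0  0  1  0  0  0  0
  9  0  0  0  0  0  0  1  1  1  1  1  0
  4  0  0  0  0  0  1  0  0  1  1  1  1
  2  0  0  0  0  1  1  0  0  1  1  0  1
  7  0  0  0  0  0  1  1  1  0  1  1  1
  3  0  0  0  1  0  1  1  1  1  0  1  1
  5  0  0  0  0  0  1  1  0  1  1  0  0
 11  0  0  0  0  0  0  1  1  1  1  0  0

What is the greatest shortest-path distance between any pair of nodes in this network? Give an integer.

4

Eccentricity of each node (its greatest distance to any other): 1:3, 2:3, 3:3, 4:4, 5:4, 6:4, 7:3, 8:2, 9:3, 10:3, 11:3, 12:3.
The maximum eccentricity is 4, realized for instance by the pair 6–4 via 6 – 12 – 2 – 9 – 4. So the diameter is 4.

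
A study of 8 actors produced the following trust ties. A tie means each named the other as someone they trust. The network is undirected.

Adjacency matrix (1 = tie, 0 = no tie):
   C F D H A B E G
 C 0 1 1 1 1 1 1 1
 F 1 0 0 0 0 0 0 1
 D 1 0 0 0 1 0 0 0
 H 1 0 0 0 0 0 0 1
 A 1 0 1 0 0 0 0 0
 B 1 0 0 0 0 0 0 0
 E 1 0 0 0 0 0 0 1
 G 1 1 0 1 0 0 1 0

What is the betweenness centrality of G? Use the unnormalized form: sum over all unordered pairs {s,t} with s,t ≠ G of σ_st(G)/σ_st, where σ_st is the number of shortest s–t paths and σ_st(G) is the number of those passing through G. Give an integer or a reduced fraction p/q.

3/2

Pairs whose geodesics pass through G — F–H: 1/2; F–E: 1/2; H–E: 1/2.
All other pairs contribute 0.
Summing the contributions gives betweenness(G) = 3/2.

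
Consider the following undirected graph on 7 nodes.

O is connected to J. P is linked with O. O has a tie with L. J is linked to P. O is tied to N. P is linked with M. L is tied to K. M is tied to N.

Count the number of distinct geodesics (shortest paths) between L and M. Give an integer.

The shortest distance is 3. The length-3 paths are: L–O–N–M; L–O–P–M.
That gives 2 distinct shortest paths.

2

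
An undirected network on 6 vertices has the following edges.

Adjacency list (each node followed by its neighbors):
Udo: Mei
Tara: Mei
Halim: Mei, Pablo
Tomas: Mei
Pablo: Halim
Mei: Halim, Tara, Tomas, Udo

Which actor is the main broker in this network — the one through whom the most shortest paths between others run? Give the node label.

Mei

Unnormalized betweenness of each node: Halim:4, Mei:9, Pablo:0, Tara:0, Tomas:0, Udo:0.
Mei has the largest value, 9, making it the main broker — the node through which the most shortest paths run.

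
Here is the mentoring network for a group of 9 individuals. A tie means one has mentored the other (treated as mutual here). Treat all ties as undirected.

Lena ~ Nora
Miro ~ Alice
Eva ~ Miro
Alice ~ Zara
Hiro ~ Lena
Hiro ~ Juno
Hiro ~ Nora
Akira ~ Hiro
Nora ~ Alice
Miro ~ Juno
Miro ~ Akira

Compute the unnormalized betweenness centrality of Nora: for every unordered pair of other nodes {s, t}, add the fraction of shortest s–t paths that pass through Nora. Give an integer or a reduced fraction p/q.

14/3

Pairs whose geodesics pass through Nora — Eva–Lena: 1/3; Miro–Lena: 1/3; Lena–Zara: 1; Lena–Alice: 1; Zara–Hiro: 1; Hiro–Alice: 1.
All other pairs contribute 0.
Summing the contributions gives betweenness(Nora) = 14/3.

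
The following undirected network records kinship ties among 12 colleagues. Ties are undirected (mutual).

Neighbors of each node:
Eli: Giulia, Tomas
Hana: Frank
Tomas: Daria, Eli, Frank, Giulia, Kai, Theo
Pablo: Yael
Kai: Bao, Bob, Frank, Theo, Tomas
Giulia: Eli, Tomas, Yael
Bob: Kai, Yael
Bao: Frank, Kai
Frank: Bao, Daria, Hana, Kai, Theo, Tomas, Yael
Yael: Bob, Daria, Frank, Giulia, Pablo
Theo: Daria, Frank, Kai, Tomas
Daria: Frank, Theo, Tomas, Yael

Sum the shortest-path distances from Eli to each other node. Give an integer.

Distances from Eli: Bao:3, Bob:3, Daria:2, Frank:2, Giulia:1, Hana:3, Kai:2, Pablo:3, Theo:2, Tomas:1, Yael:2.
Sum = 3 + 3 + 2 + 2 + 1 + 3 + 2 + 3 + 2 + 1 + 2 = 24.

24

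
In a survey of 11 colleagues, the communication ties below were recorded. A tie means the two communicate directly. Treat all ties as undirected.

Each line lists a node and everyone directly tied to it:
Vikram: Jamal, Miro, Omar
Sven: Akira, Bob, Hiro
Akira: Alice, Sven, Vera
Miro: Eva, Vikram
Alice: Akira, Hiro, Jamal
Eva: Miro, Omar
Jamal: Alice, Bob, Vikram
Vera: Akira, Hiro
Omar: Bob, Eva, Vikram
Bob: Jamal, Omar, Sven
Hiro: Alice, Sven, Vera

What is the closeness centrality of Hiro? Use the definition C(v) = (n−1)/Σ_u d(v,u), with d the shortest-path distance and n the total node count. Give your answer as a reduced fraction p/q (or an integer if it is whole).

10/23

Distances from Hiro: Akira:2, Alice:1, Bob:2, Eva:4, Jamal:2, Miro:4, Omar:3, Sven:1, Vera:1, Vikram:3. Sum = 23.
n = 11, so closeness = 10/23.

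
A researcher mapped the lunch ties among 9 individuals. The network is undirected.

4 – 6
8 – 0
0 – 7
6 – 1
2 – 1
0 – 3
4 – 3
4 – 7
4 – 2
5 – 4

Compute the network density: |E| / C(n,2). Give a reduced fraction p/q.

There are 10 edges and 9 nodes, so the maximum possible is C(9,2) = 36.
Density = 10/36 = 5/18.

5/18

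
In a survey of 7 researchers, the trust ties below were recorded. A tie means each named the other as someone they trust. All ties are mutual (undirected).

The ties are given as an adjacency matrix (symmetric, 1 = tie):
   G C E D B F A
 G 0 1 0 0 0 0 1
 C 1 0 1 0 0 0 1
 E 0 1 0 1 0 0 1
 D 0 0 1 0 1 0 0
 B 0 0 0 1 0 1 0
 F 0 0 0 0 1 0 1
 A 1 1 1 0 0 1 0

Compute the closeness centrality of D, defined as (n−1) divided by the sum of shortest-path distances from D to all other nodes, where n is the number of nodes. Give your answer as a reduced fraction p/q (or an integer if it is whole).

6/11

Distances from D: A:2, B:1, C:2, E:1, F:2, G:3. Sum = 11.
n = 7, so closeness = 6/11.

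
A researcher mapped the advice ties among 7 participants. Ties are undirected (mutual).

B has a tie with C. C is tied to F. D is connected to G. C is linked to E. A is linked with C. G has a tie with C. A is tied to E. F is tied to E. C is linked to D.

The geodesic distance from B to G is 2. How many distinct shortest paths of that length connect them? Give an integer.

1

The shortest distance is 2, and the only length-2 path is B–C–G. So there is exactly 1 shortest path.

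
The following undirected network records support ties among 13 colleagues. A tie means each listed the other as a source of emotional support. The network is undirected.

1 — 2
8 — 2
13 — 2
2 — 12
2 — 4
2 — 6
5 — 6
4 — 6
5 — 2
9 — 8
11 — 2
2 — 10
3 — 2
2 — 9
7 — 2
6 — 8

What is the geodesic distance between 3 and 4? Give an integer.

2

One shortest route is 3 – 2 – 4, which uses 2 edges, and 3 and 4 are not directly tied, so nothing shorter exists. So d(3,4) = 2.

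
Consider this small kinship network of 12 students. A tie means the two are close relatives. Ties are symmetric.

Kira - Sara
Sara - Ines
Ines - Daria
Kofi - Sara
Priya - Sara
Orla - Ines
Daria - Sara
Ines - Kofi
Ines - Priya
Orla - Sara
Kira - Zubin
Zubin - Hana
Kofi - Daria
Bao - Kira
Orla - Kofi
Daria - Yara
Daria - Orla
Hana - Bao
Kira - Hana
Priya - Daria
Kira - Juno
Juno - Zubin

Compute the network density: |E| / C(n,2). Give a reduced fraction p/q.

1/3

There are 22 edges and 12 nodes, so the maximum possible is C(12,2) = 66.
Density = 22/66 = 1/3.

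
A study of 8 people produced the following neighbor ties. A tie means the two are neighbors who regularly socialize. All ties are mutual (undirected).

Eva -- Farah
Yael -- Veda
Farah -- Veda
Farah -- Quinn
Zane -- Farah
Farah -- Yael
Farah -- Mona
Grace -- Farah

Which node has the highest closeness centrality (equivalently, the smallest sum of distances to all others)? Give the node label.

Farness (sum of distances to all others) for each node — Eva:13, Farah:7, Grace:13, Mona:13, Quinn:13, Veda:12, Yael:12, Zane:13.
The smallest farness is 7, for Farah, so Farah has the highest closeness.

Farah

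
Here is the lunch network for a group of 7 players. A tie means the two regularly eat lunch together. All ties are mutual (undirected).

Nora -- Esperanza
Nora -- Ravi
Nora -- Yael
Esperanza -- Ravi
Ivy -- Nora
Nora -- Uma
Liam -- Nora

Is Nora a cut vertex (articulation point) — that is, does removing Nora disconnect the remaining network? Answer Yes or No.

Yes

Removing Nora leaves {Uma} with no path to {Esperanza and Ravi}, so the network splits into 5 components. Nora is a cut vertex.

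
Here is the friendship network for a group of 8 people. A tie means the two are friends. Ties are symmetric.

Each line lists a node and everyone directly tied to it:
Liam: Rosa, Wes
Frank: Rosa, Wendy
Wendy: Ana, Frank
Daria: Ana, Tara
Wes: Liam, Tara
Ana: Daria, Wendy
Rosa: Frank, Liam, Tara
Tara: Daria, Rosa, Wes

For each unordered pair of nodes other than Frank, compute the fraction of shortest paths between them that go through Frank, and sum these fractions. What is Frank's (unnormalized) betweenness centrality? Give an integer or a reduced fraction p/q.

4

Pairs whose geodesics pass through Frank — Ana–Liam: 1/3; Ana–Rosa: 1/2; Wendy–Wes: 2/3; Wendy–Tara: 1/2; Wendy–Liam: 1; Wendy–Rosa: 1.
All other pairs contribute 0.
Summing the contributions gives betweenness(Frank) = 4.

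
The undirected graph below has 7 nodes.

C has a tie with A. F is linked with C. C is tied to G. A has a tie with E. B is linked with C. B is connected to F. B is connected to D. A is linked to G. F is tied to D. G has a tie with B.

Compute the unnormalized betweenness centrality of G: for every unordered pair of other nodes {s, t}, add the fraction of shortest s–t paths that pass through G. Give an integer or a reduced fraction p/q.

Pairs whose geodesics pass through G — E–B: 1/2; E–D: 1/3; A–B: 1/2; A–D: 1/3.
All other pairs contribute 0.
Summing the contributions gives betweenness(G) = 5/3.

5/3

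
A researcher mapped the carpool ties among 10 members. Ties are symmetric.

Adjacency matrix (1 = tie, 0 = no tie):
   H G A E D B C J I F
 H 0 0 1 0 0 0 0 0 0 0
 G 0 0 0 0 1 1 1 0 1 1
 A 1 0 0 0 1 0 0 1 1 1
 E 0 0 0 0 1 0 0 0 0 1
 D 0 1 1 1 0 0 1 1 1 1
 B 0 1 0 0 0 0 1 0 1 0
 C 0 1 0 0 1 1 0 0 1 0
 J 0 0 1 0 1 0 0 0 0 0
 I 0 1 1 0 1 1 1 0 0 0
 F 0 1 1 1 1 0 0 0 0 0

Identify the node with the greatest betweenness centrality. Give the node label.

Unnormalized betweenness of each node: A:115/12, B:0, C:5/6, D:23/2, E:0, F:29/12, G:35/12, H:0, I:19/4, J:0.
D has the largest value, 23/2, making it the main broker — the node through which the most shortest paths run.

D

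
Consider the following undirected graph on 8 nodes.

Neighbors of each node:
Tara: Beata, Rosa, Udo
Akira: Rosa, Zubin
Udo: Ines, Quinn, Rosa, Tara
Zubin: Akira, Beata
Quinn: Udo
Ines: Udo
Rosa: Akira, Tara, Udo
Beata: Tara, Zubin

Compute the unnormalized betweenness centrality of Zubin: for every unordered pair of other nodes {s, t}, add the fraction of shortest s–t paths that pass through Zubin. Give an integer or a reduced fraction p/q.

Pairs whose geodesics pass through Zubin — Akira–Beata: 1.
All other pairs contribute 0.
Summing the contributions gives betweenness(Zubin) = 1.

1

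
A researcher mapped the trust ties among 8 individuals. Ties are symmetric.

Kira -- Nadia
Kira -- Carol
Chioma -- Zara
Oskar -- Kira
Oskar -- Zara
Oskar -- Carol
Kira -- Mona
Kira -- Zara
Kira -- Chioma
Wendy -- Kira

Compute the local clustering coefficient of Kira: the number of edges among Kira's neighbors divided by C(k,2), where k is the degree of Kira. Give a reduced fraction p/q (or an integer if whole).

1/7

Kira's neighbors: Carol, Chioma, Mona, Nadia, Oskar, Wendy, and Zara (k = 7).
Possible neighbor pairs: C(7,2) = 21. Edges among them: Carol–Oskar, Chioma–Zara, Oskar–Zara → e = 3.
Clustering(Kira) = 3/21 = 1/7.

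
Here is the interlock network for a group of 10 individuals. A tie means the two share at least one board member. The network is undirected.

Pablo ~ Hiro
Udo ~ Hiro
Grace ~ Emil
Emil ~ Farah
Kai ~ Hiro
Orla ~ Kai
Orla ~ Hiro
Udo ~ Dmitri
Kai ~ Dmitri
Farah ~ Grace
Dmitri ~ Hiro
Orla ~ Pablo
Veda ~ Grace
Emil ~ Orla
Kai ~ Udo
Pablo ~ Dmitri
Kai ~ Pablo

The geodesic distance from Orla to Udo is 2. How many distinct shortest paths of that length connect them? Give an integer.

2

The shortest distance is 2. The length-2 paths are: Orla–Hiro–Udo; Orla–Kai–Udo.
That gives 2 distinct shortest paths.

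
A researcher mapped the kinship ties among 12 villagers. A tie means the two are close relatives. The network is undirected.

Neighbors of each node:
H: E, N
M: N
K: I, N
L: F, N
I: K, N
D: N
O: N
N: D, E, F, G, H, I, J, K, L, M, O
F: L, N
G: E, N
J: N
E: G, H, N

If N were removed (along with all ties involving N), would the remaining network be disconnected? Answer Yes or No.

Removing N leaves {I and K} with no path to {E, G, and H}, so the network splits into 7 components. N is a cut vertex.

Yes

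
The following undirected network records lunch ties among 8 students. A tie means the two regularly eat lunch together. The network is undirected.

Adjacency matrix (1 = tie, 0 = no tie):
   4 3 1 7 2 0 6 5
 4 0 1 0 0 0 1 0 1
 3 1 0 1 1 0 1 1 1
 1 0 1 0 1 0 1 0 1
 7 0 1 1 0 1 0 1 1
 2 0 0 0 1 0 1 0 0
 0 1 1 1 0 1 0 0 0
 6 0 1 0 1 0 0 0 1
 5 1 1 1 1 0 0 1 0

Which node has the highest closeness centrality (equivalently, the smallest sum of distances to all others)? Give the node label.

Farness (sum of distances to all others) for each node — 0:10, 1:10, 2:12, 3:8, 4:11, 5:9, 6:11, 7:9.
The smallest farness is 8, for 3, so 3 has the highest closeness.

3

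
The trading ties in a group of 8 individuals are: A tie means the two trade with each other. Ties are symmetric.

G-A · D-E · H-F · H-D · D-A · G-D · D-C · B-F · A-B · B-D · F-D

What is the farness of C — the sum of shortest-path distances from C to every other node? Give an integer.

Distances from C: A:2, B:2, D:1, E:2, F:2, G:2, H:2.
Sum = 2 + 2 + 1 + 2 + 2 + 2 + 2 = 13.

13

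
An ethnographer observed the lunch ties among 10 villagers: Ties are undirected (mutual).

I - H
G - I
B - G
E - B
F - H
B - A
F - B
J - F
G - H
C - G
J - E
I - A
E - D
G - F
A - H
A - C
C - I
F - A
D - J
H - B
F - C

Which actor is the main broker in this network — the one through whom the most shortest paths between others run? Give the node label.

Unnormalized betweenness of each node: A:16/7, B:1033/140, C:59/70, D:0, E:24/7, F:4139/420, G:16/7, H:347/210, I:9/20, J:135/28.
F has the largest value, 4139/420, making it the main broker — the node through which the most shortest paths run.

F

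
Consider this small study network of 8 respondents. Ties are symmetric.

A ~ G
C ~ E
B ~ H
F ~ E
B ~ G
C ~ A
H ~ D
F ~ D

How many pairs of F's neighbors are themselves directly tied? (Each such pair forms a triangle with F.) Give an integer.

0

F's neighbors are D and E, but none of them are tied to each other, so no triangle contains F.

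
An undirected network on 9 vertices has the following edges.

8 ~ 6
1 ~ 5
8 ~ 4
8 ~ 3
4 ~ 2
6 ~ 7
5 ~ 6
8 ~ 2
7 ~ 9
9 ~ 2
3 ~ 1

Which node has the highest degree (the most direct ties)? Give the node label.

8

Degrees — 1:2, 2:3, 3:2, 4:2, 5:2, 6:3, 7:2, 8:4, 9:2.
The maximum is 4, attained only by 8.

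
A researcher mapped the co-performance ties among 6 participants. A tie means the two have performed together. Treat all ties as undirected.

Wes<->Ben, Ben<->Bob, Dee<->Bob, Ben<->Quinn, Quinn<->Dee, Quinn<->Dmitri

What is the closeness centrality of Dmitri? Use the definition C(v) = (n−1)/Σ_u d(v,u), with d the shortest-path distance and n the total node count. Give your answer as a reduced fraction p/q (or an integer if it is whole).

5/11

Distances from Dmitri: Ben:2, Bob:3, Dee:2, Quinn:1, Wes:3. Sum = 11.
n = 6, so closeness = 5/11.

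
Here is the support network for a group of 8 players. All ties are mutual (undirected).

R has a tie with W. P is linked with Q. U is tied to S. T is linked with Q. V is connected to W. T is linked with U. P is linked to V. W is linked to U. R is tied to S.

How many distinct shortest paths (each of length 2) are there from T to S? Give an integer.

The shortest distance is 2, and the only length-2 path is T–U–S. So there is exactly 1 shortest path.

1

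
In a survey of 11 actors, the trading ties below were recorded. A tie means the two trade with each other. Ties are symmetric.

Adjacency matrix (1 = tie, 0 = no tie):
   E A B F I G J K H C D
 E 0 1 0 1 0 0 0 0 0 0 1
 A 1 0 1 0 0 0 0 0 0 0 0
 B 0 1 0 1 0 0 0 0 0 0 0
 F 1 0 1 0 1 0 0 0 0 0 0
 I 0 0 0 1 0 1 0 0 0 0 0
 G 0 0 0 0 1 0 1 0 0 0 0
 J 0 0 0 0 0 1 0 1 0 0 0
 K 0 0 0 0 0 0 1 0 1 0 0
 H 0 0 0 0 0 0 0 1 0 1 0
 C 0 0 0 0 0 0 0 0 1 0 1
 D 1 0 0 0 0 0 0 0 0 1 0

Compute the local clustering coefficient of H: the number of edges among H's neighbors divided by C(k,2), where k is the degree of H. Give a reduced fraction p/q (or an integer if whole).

H's neighbors: C and K (k = 2).
Possible neighbor pairs: C(2,2) = 1. Edges among them: none → e = 0.
Clustering(H) = 0/1.

0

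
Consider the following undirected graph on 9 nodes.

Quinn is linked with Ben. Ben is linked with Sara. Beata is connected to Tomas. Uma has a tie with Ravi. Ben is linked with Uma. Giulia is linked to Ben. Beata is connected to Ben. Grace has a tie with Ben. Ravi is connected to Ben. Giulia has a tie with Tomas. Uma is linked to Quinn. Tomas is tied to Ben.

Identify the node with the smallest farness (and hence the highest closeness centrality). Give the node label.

Ben

Farness (sum of distances to all others) for each node — Beata:14, Ben:8, Giulia:14, Grace:15, Quinn:14, Ravi:14, Sara:15, Tomas:13, Uma:13.
The smallest farness is 8, for Ben, so Ben has the highest closeness.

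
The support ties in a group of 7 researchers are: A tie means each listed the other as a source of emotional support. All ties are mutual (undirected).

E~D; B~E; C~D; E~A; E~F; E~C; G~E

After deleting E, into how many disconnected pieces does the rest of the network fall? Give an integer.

Without E, the remaining ties split the others into: {C, D}; {A}; {G}; {B}; {F}.
That's 5 separate components.

5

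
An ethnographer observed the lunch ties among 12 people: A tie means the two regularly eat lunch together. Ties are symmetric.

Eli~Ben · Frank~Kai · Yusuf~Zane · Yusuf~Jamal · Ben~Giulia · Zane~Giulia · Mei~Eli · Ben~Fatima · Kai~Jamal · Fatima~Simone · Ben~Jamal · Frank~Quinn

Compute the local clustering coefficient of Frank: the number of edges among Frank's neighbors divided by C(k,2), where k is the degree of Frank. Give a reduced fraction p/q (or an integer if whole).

0

Frank's neighbors: Kai and Quinn (k = 2).
Possible neighbor pairs: C(2,2) = 1. Edges among them: none → e = 0.
Clustering(Frank) = 0/1.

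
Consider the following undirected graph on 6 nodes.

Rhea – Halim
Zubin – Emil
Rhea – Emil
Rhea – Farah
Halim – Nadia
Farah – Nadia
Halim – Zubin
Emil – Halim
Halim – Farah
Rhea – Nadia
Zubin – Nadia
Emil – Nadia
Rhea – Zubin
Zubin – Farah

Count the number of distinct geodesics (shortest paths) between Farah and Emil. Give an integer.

The shortest distance is 2. The length-2 paths are: Farah–Halim–Emil; Farah–Zubin–Emil; Farah–Rhea–Emil; Farah–Nadia–Emil.
That gives 4 distinct shortest paths.

4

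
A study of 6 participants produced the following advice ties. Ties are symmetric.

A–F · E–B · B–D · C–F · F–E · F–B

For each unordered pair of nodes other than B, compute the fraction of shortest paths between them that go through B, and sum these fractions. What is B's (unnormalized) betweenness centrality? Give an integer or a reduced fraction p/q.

Pairs whose geodesics pass through B — F–D: 1; D–A: 1; D–C: 1; D–E: 1.
All other pairs contribute 0.
Summing the contributions gives betweenness(B) = 4.

4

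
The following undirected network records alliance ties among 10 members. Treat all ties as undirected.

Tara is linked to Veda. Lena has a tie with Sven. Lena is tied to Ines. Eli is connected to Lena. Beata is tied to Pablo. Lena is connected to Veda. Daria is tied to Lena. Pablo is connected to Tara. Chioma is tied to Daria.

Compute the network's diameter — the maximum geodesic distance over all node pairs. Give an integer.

Eccentricity of each node (its greatest distance to any other): Beata:6, Chioma:6, Daria:5, Eli:5, Ines:5, Lena:4, Pablo:5, Sven:5, Tara:4, Veda:3.
The maximum eccentricity is 6, realized for instance by the pair Beata–Chioma via Beata – Pablo – Tara – Veda – Lena – Daria – Chioma. So the diameter is 6.

6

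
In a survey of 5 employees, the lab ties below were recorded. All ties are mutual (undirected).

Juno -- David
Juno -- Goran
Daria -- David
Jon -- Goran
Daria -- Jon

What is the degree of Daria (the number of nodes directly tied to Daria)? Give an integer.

Daria is directly tied to David and Jon. That is 2 neighbors, so the degree of Daria is 2.

2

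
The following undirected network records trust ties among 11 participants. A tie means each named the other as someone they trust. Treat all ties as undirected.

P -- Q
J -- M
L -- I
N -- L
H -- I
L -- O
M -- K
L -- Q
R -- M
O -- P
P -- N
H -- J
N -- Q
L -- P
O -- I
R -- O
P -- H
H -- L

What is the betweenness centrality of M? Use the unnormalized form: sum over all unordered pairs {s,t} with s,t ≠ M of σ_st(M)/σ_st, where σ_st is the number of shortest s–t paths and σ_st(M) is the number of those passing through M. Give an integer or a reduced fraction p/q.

21/2

Pairs whose geodesics pass through M — N–K: 4/4; Q–K: 4/4; P–K: 2/2; H–K: 1; H–R: 1/4; L–K: 2/2; I–K: 2/2; O–J: 1/4; O–K: 1; J–K: 1; J–R: 1; K–R: 1.
All other pairs contribute 0.
Summing the contributions gives betweenness(M) = 21/2.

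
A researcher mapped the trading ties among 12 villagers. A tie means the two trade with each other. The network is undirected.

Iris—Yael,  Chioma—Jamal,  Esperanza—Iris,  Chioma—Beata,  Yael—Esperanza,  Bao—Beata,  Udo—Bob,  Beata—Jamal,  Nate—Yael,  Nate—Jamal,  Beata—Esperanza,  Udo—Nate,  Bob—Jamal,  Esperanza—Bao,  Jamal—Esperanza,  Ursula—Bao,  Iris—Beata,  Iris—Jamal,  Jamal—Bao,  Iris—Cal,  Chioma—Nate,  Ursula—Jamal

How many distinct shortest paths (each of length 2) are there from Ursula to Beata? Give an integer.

The shortest distance is 2. The length-2 paths are: Ursula–Bao–Beata; Ursula–Jamal–Beata.
That gives 2 distinct shortest paths.

2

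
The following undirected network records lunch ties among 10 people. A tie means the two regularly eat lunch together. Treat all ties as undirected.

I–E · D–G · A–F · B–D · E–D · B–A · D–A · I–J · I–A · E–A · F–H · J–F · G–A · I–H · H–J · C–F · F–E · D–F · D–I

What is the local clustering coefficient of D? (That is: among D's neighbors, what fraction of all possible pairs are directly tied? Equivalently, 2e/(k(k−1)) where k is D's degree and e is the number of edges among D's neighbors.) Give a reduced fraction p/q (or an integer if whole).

7/15

D's neighbors: A, B, E, F, G, and I (k = 6).
Possible neighbor pairs: C(6,2) = 15. Edges among them: A–B, A–E, A–F, A–G, A–I, E–F, E–I → e = 7.
Clustering(D) = 7/15.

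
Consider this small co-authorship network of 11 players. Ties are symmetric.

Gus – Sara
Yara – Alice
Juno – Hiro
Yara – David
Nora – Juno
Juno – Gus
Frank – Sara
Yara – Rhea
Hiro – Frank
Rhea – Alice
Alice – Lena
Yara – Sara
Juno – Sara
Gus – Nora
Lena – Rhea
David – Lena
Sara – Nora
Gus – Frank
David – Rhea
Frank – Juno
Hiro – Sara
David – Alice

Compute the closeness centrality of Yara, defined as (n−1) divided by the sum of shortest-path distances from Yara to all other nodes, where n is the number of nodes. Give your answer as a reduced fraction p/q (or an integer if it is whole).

5/8

Distances from Yara: Alice:1, David:1, Frank:2, Gus:2, Hiro:2, Juno:2, Lena:2, Nora:2, Rhea:1, Sara:1. Sum = 16.
n = 11, so closeness = 10/16 = 5/8.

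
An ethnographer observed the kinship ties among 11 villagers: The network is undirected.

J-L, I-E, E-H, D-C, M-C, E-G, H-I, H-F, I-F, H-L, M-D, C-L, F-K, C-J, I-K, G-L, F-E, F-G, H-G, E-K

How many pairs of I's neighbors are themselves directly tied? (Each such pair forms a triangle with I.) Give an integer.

I's neighbors: E, F, H, and K.
Neighbor pairs that are themselves tied: I–E–F; I–E–H; I–E–K; I–F–H; I–F–K. Each forms one triangle with I, for 5 in total.

5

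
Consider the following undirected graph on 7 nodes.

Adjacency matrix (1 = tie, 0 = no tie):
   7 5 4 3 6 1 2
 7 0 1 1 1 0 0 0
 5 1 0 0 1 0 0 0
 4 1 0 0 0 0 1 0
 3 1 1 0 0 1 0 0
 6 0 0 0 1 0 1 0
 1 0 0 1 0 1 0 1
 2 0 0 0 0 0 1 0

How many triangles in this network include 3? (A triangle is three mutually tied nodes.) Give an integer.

3's neighbors: 5, 6, and 7.
Neighbor pairs that are themselves tied: 3–5–7. Each forms one triangle with 3, for 1 in total.

1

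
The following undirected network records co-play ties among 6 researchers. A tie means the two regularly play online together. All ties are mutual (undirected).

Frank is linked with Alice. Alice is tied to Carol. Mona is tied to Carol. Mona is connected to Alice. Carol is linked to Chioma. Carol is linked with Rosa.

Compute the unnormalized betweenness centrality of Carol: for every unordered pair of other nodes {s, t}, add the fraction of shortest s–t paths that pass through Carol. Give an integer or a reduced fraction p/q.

7

Pairs whose geodesics pass through Carol — Frank–Chioma: 1; Frank–Rosa: 1; Chioma–Alice: 1; Chioma–Mona: 1; Chioma–Rosa: 1; Alice–Rosa: 1; Mona–Rosa: 1.
All other pairs contribute 0.
Summing the contributions gives betweenness(Carol) = 7.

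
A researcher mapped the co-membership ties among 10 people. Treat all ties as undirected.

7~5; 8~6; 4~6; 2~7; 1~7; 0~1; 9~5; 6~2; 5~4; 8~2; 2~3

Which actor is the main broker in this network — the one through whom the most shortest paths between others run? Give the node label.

Unnormalized betweenness of each node: 0:0, 1:8, 2:15, 3:0, 4:3, 5:11, 6:4, 7:19, 8:0, 9:0.
7 has the largest value, 19, making it the main broker — the node through which the most shortest paths run.

7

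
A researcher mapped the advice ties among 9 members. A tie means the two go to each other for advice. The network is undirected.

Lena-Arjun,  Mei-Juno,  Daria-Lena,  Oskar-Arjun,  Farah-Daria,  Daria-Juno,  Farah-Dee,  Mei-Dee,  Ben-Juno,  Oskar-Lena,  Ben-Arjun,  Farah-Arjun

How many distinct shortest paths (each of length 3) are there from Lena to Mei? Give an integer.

The shortest distance is 3, and the only length-3 path is Lena–Daria–Juno–Mei. So there is exactly 1 shortest path.

1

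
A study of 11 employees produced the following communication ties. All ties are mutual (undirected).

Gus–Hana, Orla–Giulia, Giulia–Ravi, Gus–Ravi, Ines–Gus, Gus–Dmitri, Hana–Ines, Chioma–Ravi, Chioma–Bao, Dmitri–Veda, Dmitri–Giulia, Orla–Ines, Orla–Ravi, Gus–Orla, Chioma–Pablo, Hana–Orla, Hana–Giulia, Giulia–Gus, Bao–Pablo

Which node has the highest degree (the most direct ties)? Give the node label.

Gus

Degrees — Bao:2, Chioma:3, Dmitri:3, Giulia:5, Gus:6, Hana:4, Ines:3, Orla:5, Pablo:2, Ravi:4, Veda:1.
The maximum is 6, attained only by Gus.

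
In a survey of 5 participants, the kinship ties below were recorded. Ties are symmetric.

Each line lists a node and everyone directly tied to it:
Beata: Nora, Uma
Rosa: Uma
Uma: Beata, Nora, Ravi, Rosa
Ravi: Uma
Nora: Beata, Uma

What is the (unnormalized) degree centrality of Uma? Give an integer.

Uma is directly tied to Beata, Nora, Ravi, and Rosa. That is 4 neighbors, so the degree of Uma is 4.

4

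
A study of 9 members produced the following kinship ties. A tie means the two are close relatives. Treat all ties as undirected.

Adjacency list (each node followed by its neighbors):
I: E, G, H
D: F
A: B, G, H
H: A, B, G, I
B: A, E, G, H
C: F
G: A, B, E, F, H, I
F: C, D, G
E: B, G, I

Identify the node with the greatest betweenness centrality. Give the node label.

G

Unnormalized betweenness of each node: A:0, B:5/6, C:0, D:0, E:1/3, F:13, G:50/3, H:5/6, I:1/3.
G has the largest value, 50/3, making it the main broker — the node through which the most shortest paths run.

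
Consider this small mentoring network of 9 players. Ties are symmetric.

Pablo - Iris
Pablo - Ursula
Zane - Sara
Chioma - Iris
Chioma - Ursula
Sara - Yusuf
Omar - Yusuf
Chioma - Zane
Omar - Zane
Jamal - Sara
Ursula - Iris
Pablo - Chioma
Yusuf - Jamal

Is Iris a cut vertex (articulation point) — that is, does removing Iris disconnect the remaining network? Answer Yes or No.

Even without Iris, every remaining node can still reach every other (the residual graph is connected), so Iris is not a cut vertex.

No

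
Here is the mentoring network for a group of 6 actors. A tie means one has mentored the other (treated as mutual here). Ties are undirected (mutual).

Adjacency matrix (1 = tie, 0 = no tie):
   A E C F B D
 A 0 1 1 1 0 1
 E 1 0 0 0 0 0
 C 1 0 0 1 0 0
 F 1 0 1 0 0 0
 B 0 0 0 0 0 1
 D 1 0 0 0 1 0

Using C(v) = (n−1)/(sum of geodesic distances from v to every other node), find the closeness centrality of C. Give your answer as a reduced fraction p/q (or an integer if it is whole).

Distances from C: A:1, B:3, D:2, E:2, F:1. Sum = 9.
n = 6, so closeness = 5/9.

5/9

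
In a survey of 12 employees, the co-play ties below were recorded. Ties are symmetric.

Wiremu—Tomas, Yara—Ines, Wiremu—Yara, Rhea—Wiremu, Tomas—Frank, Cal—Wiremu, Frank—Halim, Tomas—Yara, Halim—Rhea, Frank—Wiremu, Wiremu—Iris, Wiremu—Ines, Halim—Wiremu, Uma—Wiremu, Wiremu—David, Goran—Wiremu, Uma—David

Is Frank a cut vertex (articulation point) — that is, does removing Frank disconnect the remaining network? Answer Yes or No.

No

Even without Frank, every remaining node can still reach every other (the residual graph is connected), so Frank is not a cut vertex.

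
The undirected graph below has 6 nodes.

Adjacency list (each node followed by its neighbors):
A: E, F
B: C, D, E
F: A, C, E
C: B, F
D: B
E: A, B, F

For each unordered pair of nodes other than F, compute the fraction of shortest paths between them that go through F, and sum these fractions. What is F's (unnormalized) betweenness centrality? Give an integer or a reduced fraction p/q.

Pairs whose geodesics pass through F — C–A: 1; C–E: 1/2.
All other pairs contribute 0.
Summing the contributions gives betweenness(F) = 3/2.

3/2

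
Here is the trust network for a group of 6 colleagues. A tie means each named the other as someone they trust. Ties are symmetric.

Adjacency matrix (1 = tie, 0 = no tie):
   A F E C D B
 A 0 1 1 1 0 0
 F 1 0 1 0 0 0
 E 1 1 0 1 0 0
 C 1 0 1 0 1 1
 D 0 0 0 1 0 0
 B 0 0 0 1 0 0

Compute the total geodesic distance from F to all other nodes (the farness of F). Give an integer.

10

Distances from F: A:1, B:3, C:2, D:3, E:1.
Sum = 1 + 3 + 2 + 3 + 1 = 10.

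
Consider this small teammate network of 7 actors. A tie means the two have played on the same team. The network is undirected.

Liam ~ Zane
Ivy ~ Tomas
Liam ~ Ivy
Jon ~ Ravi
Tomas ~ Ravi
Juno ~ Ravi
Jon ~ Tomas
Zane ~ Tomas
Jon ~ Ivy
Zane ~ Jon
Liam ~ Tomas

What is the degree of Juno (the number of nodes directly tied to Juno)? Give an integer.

Juno is directly tied to Ravi. That is 1 neighbor, so the degree of Juno is 1.

1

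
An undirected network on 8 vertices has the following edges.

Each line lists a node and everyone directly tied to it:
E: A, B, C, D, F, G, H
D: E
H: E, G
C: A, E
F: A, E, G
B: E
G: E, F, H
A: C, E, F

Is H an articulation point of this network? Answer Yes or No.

No

Even without H, every remaining node can still reach every other (the residual graph is connected), so H is not a cut vertex.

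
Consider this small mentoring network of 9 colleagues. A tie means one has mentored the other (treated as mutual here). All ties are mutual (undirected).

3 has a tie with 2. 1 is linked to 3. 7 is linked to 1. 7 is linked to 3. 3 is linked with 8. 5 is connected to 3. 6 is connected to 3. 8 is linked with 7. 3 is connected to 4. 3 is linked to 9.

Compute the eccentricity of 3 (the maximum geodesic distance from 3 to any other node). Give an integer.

1

Distances from 3: 1:1, 2:1, 4:1, 5:1, 6:1, 7:1, 8:1, 9:1.
The largest is 1 (to 1, 7, 4, 9, 8, 2, 5, and 6), so the eccentricity of 3 is 1.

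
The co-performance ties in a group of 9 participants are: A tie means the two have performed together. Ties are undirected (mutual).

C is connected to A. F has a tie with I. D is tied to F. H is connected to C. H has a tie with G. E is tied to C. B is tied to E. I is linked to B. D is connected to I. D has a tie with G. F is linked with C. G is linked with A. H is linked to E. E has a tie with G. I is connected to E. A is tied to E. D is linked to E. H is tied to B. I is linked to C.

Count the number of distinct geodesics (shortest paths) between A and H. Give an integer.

The shortest distance is 2. The length-2 paths are: A–C–H; A–E–H; A–G–H.
That gives 3 distinct shortest paths.

3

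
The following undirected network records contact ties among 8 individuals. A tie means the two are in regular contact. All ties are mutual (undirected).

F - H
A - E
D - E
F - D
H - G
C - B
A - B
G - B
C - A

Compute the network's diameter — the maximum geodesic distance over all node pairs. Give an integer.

Eccentricity of each node (its greatest distance to any other): A:3, B:3, C:4, D:3, E:3, F:4, G:3, H:3.
The maximum eccentricity is 4, realized for instance by the pair C–F via C – B – G – H – F. So the diameter is 4.

4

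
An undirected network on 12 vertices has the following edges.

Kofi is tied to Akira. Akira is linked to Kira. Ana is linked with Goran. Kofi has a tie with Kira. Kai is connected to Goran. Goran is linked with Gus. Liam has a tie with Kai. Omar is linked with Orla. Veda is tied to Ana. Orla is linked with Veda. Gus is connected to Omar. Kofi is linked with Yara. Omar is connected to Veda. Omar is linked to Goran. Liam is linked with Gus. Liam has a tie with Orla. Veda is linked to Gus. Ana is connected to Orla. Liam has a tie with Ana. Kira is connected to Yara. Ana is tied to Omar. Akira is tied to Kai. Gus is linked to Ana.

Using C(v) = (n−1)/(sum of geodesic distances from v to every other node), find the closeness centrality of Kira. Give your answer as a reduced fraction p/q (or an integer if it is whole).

11/32

Distances from Kira: Akira:1, Ana:4, Goran:3, Gus:4, Kai:2, Kofi:1, Liam:3, Omar:4, Orla:4, Veda:5, Yara:1. Sum = 32.
n = 12, so closeness = 11/32.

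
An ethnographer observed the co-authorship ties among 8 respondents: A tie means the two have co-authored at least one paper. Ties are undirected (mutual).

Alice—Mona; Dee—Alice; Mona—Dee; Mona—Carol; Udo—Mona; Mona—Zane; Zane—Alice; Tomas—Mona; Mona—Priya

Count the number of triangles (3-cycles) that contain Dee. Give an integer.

Dee's neighbors: Alice and Mona.
Neighbor pairs that are themselves tied: Dee–Alice–Mona. Each forms one triangle with Dee, for 1 in total.

1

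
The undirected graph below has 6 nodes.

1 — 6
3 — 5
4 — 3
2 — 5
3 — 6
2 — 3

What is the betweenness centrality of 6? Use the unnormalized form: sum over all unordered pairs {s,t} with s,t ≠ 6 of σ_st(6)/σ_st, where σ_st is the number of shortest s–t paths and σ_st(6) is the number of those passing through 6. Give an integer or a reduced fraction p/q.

4

Pairs whose geodesics pass through 6 — 2–1: 1; 5–1: 1; 4–1: 1; 3–1: 1.
All other pairs contribute 0.
Summing the contributions gives betweenness(6) = 4.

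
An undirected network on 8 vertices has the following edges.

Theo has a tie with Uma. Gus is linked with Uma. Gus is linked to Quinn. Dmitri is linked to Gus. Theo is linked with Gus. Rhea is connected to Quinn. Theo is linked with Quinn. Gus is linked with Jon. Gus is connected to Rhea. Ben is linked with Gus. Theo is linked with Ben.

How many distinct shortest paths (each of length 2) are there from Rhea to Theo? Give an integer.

The shortest distance is 2. The length-2 paths are: Rhea–Gus–Theo; Rhea–Quinn–Theo.
That gives 2 distinct shortest paths.

2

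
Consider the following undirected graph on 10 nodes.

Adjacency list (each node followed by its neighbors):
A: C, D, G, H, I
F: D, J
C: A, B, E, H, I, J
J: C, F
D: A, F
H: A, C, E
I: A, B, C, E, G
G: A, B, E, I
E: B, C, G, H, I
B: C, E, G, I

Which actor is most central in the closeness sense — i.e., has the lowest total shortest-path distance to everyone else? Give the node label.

Farness (sum of distances to all others) for each node — A:13, B:16, C:12, D:18, E:15, F:21, G:16, H:16, I:14, J:17.
The smallest farness is 12, for C, so C has the highest closeness.

C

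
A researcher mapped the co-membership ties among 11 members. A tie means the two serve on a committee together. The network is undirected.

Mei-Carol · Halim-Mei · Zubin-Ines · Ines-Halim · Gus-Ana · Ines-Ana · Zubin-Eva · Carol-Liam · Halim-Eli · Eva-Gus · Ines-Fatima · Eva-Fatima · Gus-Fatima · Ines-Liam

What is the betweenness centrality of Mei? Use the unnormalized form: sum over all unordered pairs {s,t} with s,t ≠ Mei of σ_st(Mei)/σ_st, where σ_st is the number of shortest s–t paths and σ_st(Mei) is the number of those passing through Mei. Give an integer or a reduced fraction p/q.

Pairs whose geodesics pass through Mei — Carol–Eli: 1; Carol–Halim: 1.
All other pairs contribute 0.
Summing the contributions gives betweenness(Mei) = 2.

2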